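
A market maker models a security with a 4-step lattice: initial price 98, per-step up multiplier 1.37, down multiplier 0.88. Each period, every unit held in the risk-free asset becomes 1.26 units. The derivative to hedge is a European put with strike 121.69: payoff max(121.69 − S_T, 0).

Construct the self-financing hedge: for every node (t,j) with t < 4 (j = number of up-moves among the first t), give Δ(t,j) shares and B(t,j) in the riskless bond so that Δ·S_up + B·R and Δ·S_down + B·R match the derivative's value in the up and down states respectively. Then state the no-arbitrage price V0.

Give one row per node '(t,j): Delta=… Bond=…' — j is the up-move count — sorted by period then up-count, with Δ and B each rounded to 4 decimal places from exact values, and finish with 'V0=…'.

(0,0): Delta=-0.0407 Bond=4.4735
(1,0): Delta=-0.1813 Bond=17.7608
(1,1): Delta=-0.0146 Bond=2.1269
(2,0): Delta=-0.6566 Bond=58.4468
(2,1): Delta=-0.0929 Bond=11.9378
(2,2): Delta=0.0000 Bond=0.0000
(3,0): Delta=-1.0000 Bond=96.5794
(3,1): Delta=-0.5927 Bond=67.0034
(3,2): Delta=0.0000 Bond=0.0000
(3,3): Delta=0.0000 Bond=0.0000
V0=0.4838

The replicating-portfolio and risk-neutral prices coincide; use p* = (1.26−0.88)/(1.37−0.88) = 0.7755 for the latter.
Payoff layer (t=4): V(4,0)=62.9199, V(4,1)=30.1956, V(4,2)=0.0000, V(4,3)=0.0000, V(4,4)=0.0000
(3,0): S=66.7843. Δ = (V_up−V_dn)/(S_up−S_dn) = (30.1956−62.9199)/(91.4944−58.7701) = -1.0000. V = [p*·30.1956 + (1−p*)·62.9199]/1.26 = 29.7951. B = V − Δ·S = 96.5794.
(3,1): S=103.9709. Δ = (V_up−V_dn)/(S_up−S_dn) = (0.0000−30.1956)/(142.4402−91.4944) = -0.5927. V = [p*·0.0000 + (1−p*)·30.1956]/1.26 = 5.3798. B = V − Δ·S = 67.0034.
(3,2): S=161.8639. Δ = (V_up−V_dn)/(S_up−S_dn) = (0.0000−0.0000)/(221.7535−142.4402) = 0.0000. V = [p*·0.0000 + (1−p*)·0.0000]/1.26 = 0.0000. B = V − Δ·S = 0.0000.
(3,3): S=251.9926. Δ = (V_up−V_dn)/(S_up−S_dn) = (0.0000−0.0000)/(345.2299−221.7535) = 0.0000. V = [p*·0.0000 + (1−p*)·0.0000]/1.26 = 0.0000. B = V − Δ·S = 0.0000.
(2,0): S=75.8912. Δ = (V_up−V_dn)/(S_up−S_dn) = (5.3798−29.7951)/(103.9709−66.7843) = -0.6566. V = [p*·5.3798 + (1−p*)·29.7951]/1.26 = 8.6197. B = V − Δ·S = 58.4468.
(2,1): S=118.1488. Δ = (V_up−V_dn)/(S_up−S_dn) = (0.0000−5.3798)/(161.8639−103.9709) = -0.0929. V = [p*·0.0000 + (1−p*)·5.3798]/1.26 = 0.9585. B = V − Δ·S = 11.9378.
(2,2): S=183.9362. Δ = (V_up−V_dn)/(S_up−S_dn) = (0.0000−0.0000)/(251.9926−161.8639) = 0.0000. V = [p*·0.0000 + (1−p*)·0.0000]/1.26 = 0.0000. B = V − Δ·S = 0.0000.
(1,0): S=86.2400. Δ = (V_up−V_dn)/(S_up−S_dn) = (0.9585−8.6197)/(118.1488−75.8912) = -0.1813. V = [p*·0.9585 + (1−p*)·8.6197]/1.26 = 2.1257. B = V − Δ·S = 17.7608.
(1,1): S=134.2600. Δ = (V_up−V_dn)/(S_up−S_dn) = (0.0000−0.9585)/(183.9362−118.1488) = -0.0146. V = [p*·0.0000 + (1−p*)·0.9585]/1.26 = 0.1708. B = V − Δ·S = 2.1269.
(0,0): S=98.0000. Δ = (V_up−V_dn)/(S_up−S_dn) = (0.1708−2.1257)/(134.2600−86.2400) = -0.0407. V = [p*·0.1708 + (1−p*)·2.1257]/1.26 = 0.4838. B = V − Δ·S = 4.4735.
The time-0 hedge costs 0.4838, which is the no-arbitrage price.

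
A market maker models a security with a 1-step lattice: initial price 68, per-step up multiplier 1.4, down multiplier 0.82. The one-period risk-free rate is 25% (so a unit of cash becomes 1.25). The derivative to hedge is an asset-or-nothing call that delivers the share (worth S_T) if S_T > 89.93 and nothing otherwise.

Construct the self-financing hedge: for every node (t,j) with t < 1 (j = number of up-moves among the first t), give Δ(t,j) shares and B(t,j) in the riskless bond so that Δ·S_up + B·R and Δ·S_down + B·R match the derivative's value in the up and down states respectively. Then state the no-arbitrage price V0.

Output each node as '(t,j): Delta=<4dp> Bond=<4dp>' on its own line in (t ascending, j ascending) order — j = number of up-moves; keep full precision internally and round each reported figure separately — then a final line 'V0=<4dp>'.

The replicating-portfolio and risk-neutral prices coincide; use p* = (1.25−0.82)/(1.4−0.82) = 0.7414 for the latter.
Payoff layer (t=1): V(1,0)=0.0000, V(1,1)=95.2000
  t=0,j=0: stock 68.0000 → up 95.2000 (V=95.2000), down 55.7600 (V=0.0000). Price 56.4634; hedge Δ=2.4138, bond B=-107.6745.
The time-0 hedge costs 56.4634, which is the no-arbitrage price.

(0,0): Delta=2.4138 Bond=-107.6745
V0=56.4634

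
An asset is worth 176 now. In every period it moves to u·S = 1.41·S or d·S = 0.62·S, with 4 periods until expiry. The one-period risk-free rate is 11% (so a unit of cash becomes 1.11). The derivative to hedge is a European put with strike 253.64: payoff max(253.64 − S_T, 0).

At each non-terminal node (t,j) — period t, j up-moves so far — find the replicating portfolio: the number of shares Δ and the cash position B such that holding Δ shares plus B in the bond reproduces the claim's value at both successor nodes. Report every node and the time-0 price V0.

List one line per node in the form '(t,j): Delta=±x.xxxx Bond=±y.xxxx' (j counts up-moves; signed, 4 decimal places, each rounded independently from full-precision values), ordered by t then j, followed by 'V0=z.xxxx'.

The replicating-portfolio and risk-neutral prices coincide; use p* = (1.11−0.62)/(1.41−0.62) = 0.6203 for the latter.
Terminal payoffs: V(4,0)=227.6336, V(4,1)=194.4965, V(4,2)=119.1363, V(4,3)=0.0000, V(4,4)=0.0000
  t=3,j=0: stock 41.9457 → up 59.1435 (V=194.4965), down 26.0064 (V=227.6336). Price 186.5588; hedge Δ=-1.0000, bond B=228.5045.
  t=3,j=1: stock 95.3927 → up 134.5037 (V=119.1363), down 59.1435 (V=194.4965). Price 133.1118; hedge Δ=-1.0000, bond B=228.5045.
  t=3,j=2: stock 216.9415 → up 305.8875 (V=0.0000), down 134.5037 (V=119.1363). Price 40.7582; hedge Δ=-0.6951, bond B=191.5637.
  t=3,j=3: stock 493.3669 → up 695.6473 (V=0.0000), down 305.8875 (V=0.0000). Price 0.0000; hedge Δ=0.0000, bond B=0.0000.
  t=2,j=0: stock 67.6544 → up 95.3927 (V=133.1118), down 41.9457 (V=186.5588). Price 138.2055; hedge Δ=-1.0000, bond B=205.8599.
  t=2,j=1: stock 153.8592 → up 216.9415 (V=40.7582), down 95.3927 (V=133.1118). Price 68.3146; hedge Δ=-0.7598, bond B=185.2179.
  t=2,j=2: stock 349.9056 → up 493.3669 (V=0.0000), down 216.9415 (V=40.7582). Price 13.9440; hedge Δ=-0.1474, bond B=65.5367.
  t=1,j=0: stock 109.1200 → up 153.8592 (V=68.3146), down 67.6544 (V=138.2055). Price 85.4554; hedge Δ=-0.8108, bond B=173.9249.
  t=1,j=1: stock 248.1600 → up 349.9056 (V=13.9440), down 153.8592 (V=68.3146). Price 31.1631; hedge Δ=-0.2773, bond B=99.9867.
  t=0,j=0: stock 176.0000 → up 248.1600 (V=31.1631), down 109.1200 (V=85.4554). Price 46.6490; hedge Δ=-0.3905, bond B=115.3734.
The time-0 hedge costs 46.6490, which is the no-arbitrage price.

(0,0): Delta=-0.3905 Bond=115.3734
(1,0): Delta=-0.8108 Bond=173.9249
(1,1): Delta=-0.2773 Bond=99.9867
(2,0): Delta=-1.0000 Bond=205.8599
(2,1): Delta=-0.7598 Bond=185.2179
(2,2): Delta=-0.1474 Bond=65.5367
(3,0): Delta=-1.0000 Bond=228.5045
(3,1): Delta=-1.0000 Bond=228.5045
(3,2): Delta=-0.6951 Bond=191.5637
(3,3): Delta=0.0000 Bond=0.0000
V0=46.6490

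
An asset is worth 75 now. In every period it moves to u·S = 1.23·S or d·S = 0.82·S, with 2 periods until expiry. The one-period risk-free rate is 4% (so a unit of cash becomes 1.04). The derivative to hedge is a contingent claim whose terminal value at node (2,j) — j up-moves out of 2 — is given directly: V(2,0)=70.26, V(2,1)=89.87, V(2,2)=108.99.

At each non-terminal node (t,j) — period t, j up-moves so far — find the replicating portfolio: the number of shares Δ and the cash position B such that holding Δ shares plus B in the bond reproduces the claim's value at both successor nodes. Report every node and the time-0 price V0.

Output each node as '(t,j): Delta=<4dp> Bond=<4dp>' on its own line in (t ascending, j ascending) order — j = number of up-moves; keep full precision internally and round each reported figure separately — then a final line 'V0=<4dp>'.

(0,0): Delta=0.6050 Bond=38.9130
(1,0): Delta=0.7777 Bond=29.8462
(1,1): Delta=0.5055 Bond=49.6442
V0=84.2861

Since d<R<u, set p* = (R−d)/(u−d) = 0.5366; price each node as the discounted p*-expectation of its children.
Terminal payoffs: V(2,0)=70.2600, V(2,1)=89.8700, V(2,2)=108.9900
  t=1,j=0: stock 61.5000 → up 75.6450 (V=89.8700), down 50.4300 (V=70.2600). Price 77.6754; hedge Δ=0.7777, bond B=29.8462.
  t=1,j=1: stock 92.2500 → up 113.4675 (V=108.9900), down 75.6450 (V=89.8700). Price 96.2784; hedge Δ=0.5055, bond B=49.6442.
  t=0,j=0: stock 75.0000 → up 92.2500 (V=96.2784), down 61.5000 (V=77.6754). Price 84.2861; hedge Δ=0.6050, bond B=38.9130.
The time-0 hedge costs 84.2861, which is the no-arbitrage price.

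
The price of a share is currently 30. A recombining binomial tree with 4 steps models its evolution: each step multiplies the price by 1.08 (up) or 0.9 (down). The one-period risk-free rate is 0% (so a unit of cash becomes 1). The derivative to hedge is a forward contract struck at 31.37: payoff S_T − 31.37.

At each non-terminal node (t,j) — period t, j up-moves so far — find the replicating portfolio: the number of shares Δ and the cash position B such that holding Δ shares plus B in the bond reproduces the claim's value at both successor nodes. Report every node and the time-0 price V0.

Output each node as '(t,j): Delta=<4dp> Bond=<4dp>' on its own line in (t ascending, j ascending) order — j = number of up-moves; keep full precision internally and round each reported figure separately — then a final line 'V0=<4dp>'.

No-arbitrage ⇒ martingale measure with p* = (R−d)/(u−d) = 0.5556.
Terminal values V(4,·): V(4,0)=-11.6870, V(4,1)=-7.7504, V(4,2)=-3.0265, V(4,3)=2.6422, V(4,4)=9.4447
(3,0): S=21.8700. Δ = (V_up−V_dn)/(S_up−S_dn) = (-7.7504−-11.6870)/(23.6196−19.6830) = 1.0000. V = [p*·-7.7504 + (1−p*)·-11.6870]/1 = -9.5000. B = V − Δ·S = -31.3700.
(3,1): S=26.2440. Δ = (V_up−V_dn)/(S_up−S_dn) = (-3.0265−-7.7504)/(28.3435−23.6196) = 1.0000. V = [p*·-3.0265 + (1−p*)·-7.7504]/1 = -5.1260. B = V − Δ·S = -31.3700.
(3,2): S=31.4928. Δ = (V_up−V_dn)/(S_up−S_dn) = (2.6422−-3.0265)/(34.0122−28.3435) = 1.0000. V = [p*·2.6422 + (1−p*)·-3.0265]/1 = 0.1228. B = V − Δ·S = -31.3700.
(3,3): S=37.7914. Δ = (V_up−V_dn)/(S_up−S_dn) = (9.4447−2.6422)/(40.8147−34.0122) = 1.0000. V = [p*·9.4447 + (1−p*)·2.6422]/1 = 6.4214. B = V − Δ·S = -31.3700.
(2,0): S=24.3000. Δ = (V_up−V_dn)/(S_up−S_dn) = (-5.1260−-9.5000)/(26.2440−21.8700) = 1.0000. V = [p*·-5.1260 + (1−p*)·-9.5000]/1 = -7.0700. B = V − Δ·S = -31.3700.
(2,1): S=29.1600. Δ = (V_up−V_dn)/(S_up−S_dn) = (0.1228−-5.1260)/(31.4928−26.2440) = 1.0000. V = [p*·0.1228 + (1−p*)·-5.1260]/1 = -2.2100. B = V − Δ·S = -31.3700.
(2,2): S=34.9920. Δ = (V_up−V_dn)/(S_up−S_dn) = (6.4214−0.1228)/(37.7914−31.4928) = 1.0000. V = [p*·6.4214 + (1−p*)·0.1228]/1 = 3.6220. B = V − Δ·S = -31.3700.
(1,0): S=27.0000. Δ = (V_up−V_dn)/(S_up−S_dn) = (-2.2100−-7.0700)/(29.1600−24.3000) = 1.0000. V = [p*·-2.2100 + (1−p*)·-7.0700]/1 = -4.3700. B = V − Δ·S = -31.3700.
(1,1): S=32.4000. Δ = (V_up−V_dn)/(S_up−S_dn) = (3.6220−-2.2100)/(34.9920−29.1600) = 1.0000. V = [p*·3.6220 + (1−p*)·-2.2100]/1 = 1.0300. B = V − Δ·S = -31.3700.
(0,0): S=30.0000. Δ = (V_up−V_dn)/(S_up−S_dn) = (1.0300−-4.3700)/(32.4000−27.0000) = 1.0000. V = [p*·1.0300 + (1−p*)·-4.3700]/1 = -1.3700. B = V − Δ·S = -31.3700.
Each (Δ,B) replicates both successor values, so the strategy is self-financing and V0 is arbitrage-free.

(0,0): Delta=1.0000 Bond=-31.3700
(1,0): Delta=1.0000 Bond=-31.3700
(1,1): Delta=1.0000 Bond=-31.3700
(2,0): Delta=1.0000 Bond=-31.3700
(2,1): Delta=1.0000 Bond=-31.3700
(2,2): Delta=1.0000 Bond=-31.3700
(3,0): Delta=1.0000 Bond=-31.3700
(3,1): Delta=1.0000 Bond=-31.3700
(3,2): Delta=1.0000 Bond=-31.3700
(3,3): Delta=1.0000 Bond=-31.3700
V0=-1.3700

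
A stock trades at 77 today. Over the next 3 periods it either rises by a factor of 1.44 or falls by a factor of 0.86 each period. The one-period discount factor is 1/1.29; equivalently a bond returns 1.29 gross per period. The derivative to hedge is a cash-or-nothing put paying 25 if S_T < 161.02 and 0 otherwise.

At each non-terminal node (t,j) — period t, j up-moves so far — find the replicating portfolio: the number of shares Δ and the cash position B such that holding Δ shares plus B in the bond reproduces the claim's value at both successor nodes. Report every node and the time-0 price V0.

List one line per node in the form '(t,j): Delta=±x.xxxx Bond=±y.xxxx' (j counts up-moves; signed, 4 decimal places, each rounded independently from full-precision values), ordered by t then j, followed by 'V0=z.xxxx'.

(0,0): Delta=-0.1849 Bond=21.1371
(1,0): Delta=0.0000 Bond=15.0231
(1,1): Delta=-0.2234 Bond=31.5379
(2,0): Delta=0.0000 Bond=19.3798
(2,1): Delta=0.0000 Bond=19.3798
(2,2): Delta=-0.2700 Bond=48.1155
V0=6.9002

Risk-neutral probability p* = (R−d)/(u−d) = (1.29−0.86)/(1.44−0.86) = 0.7414.
Terminal payoffs: V(3,0)=25.0000, V(3,1)=25.0000, V(3,2)=25.0000, V(3,3)=0.0000
Node (2,0) S=56.9492: V=(p*·25.0000+(1−p*)·25.0000)/1.29=19.3798; Δ=(25.0000−25.0000)/(82.0068−48.9763)=0.0000; B=V−Δ·S=19.3798
Node (2,1) S=95.3568: V=(p*·25.0000+(1−p*)·25.0000)/1.29=19.3798; Δ=(25.0000−25.0000)/(137.3138−82.0068)=0.0000; B=V−Δ·S=19.3798
Node (2,2) S=159.6672: V=(p*·0.0000+(1−p*)·25.0000)/1.29=5.0120; Δ=(0.0000−25.0000)/(229.9208−137.3138)=-0.2700; B=V−Δ·S=48.1155
Node (1,0) S=66.2200: V=(p*·19.3798+(1−p*)·19.3798)/1.29=15.0231; Δ=(19.3798−19.3798)/(95.3568−56.9492)=0.0000; B=V−Δ·S=15.0231
Node (1,1) S=110.8800: V=(p*·5.0120+(1−p*)·19.3798)/1.29=6.7658; Δ=(5.0120−19.3798)/(159.6672−95.3568)=-0.2234; B=V−Δ·S=31.5379
Node (0,0) S=77.0000: V=(p*·6.7658+(1−p*)·15.0231)/1.29=6.9002; Δ=(6.7658−15.0231)/(110.8800−66.2200)=-0.1849; B=V−Δ·S=21.1371
Self-financing check: at every node Δ·S+B equals the discounted successor values.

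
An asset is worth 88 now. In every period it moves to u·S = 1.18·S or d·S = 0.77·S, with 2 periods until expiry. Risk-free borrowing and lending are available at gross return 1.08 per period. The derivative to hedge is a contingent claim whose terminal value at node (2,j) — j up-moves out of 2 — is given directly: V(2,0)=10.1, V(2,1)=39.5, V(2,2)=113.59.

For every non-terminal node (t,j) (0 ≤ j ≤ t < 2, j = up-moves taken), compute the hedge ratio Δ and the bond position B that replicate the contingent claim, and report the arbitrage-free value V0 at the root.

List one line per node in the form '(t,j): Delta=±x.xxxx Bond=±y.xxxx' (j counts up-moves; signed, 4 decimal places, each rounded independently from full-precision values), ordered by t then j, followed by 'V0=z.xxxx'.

(0,0): Delta=1.6217 Bond=-74.0266
(1,0): Delta=1.0583 Bond=-41.7728
(1,1): Delta=1.7402 Bond=-92.2636
V0=68.6789

No-arbitrage ⇒ martingale measure with p* = (R−d)/(u−d) = 0.7561.
Terminal payoffs: V(2,0)=10.1000, V(2,1)=39.5000, V(2,2)=113.5900
  t=1,j=0: stock 67.7600 → up 79.9568 (V=39.5000), down 52.1752 (V=10.1000). Price 29.9345; hedge Δ=1.0583, bond B=-41.7728.
  t=1,j=1: stock 103.8400 → up 122.5312 (V=113.5900), down 79.9568 (V=39.5000). Price 88.4438; hedge Δ=1.7402, bond B=-92.2636.
  t=0,j=0: stock 88.0000 → up 103.8400 (V=88.4438), down 67.7600 (V=29.9345). Price 68.6789; hedge Δ=1.6217, bond B=-74.0266.
Root portfolio cost Δ·88+B reproduces V0=68.6789.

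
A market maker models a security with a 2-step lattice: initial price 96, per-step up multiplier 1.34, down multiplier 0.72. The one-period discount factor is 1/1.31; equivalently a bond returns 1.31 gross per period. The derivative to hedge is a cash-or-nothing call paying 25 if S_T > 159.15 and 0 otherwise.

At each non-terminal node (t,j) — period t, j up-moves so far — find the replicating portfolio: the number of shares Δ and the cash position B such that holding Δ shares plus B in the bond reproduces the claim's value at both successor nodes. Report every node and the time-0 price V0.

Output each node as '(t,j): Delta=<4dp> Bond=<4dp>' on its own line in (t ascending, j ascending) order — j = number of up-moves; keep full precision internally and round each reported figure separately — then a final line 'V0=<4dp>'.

(0,0): Delta=0.3051 Bond=-16.0990
(1,0): Delta=0.0000 Bond=0.0000
(1,1): Delta=0.3135 Bond=-22.1620
V0=13.1922

No-arbitrage ⇒ martingale measure with p* = (R−d)/(u−d) = 0.9516.
Payoff layer (t=2): V(2,0)=0.0000, V(2,1)=0.0000, V(2,2)=25.0000
  t=1,j=0: stock 69.1200 → up 92.6208 (V=0.0000), down 49.7664 (V=0.0000). Price 0.0000; hedge Δ=0.0000, bond B=0.0000.
  t=1,j=1: stock 128.6400 → up 172.3776 (V=25.0000), down 92.6208 (V=0.0000). Price 18.1606; hedge Δ=0.3135, bond B=-22.1620.
  t=0,j=0: stock 96.0000 → up 128.6400 (V=18.1606), down 69.1200 (V=0.0000). Price 13.1922; hedge Δ=0.3051, bond B=-16.0990.
Check: Δ(0,0)·S0 + B(0,0) = 13.1922 = V0.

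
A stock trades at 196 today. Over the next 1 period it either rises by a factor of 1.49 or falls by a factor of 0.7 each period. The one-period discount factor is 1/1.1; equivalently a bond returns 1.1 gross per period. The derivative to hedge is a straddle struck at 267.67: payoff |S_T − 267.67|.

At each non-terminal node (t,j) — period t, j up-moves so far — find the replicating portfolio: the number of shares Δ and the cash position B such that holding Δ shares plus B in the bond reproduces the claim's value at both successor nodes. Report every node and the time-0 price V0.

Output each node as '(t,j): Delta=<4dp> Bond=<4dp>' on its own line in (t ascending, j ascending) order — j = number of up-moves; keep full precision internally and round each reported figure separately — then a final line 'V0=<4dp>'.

The replicating-portfolio and risk-neutral prices coincide; use p* = (1.1−0.7)/(1.49−0.7) = 0.5063 for the latter.
Terminal values V(1,·): V(1,0)=130.4700, V(1,1)=24.3700
(0,0): S=196.0000. Δ = (V_up−V_dn)/(S_up−S_dn) = (24.3700−130.4700)/(292.0400−137.2000) = -0.6852. V = [p*·24.3700 + (1−p*)·130.4700]/1.1 = 69.7713. B = V − Δ·S = 204.0751.
Each (Δ,B) replicates both successor values, so the strategy is self-financing and V0 is arbitrage-free.

(0,0): Delta=-0.6852 Bond=204.0751
V0=69.7713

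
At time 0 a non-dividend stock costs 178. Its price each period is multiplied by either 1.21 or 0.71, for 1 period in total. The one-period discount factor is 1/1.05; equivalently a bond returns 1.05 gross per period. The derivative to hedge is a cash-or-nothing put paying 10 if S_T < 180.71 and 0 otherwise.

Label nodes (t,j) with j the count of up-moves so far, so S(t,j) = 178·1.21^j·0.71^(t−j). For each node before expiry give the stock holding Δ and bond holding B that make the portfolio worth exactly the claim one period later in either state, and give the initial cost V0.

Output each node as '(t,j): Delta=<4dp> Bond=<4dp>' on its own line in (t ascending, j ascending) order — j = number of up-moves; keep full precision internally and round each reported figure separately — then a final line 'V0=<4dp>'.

The replicating-portfolio and risk-neutral prices coincide; use p* = (1.05−0.71)/(1.21−0.71) = 0.6800 for the latter.
At expiry t=1: V(1,0)=10.0000, V(1,1)=0.0000
Node (0,0) S=178.0000: V=(p*·0.0000+(1−p*)·10.0000)/1.05=3.0476; Δ=(0.0000−10.0000)/(215.3800−126.3800)=-0.1124; B=V−Δ·S=23.0476
Check: Δ(0,0)·S0 + B(0,0) = 3.0476 = V0.

(0,0): Delta=-0.1124 Bond=23.0476
V0=3.0476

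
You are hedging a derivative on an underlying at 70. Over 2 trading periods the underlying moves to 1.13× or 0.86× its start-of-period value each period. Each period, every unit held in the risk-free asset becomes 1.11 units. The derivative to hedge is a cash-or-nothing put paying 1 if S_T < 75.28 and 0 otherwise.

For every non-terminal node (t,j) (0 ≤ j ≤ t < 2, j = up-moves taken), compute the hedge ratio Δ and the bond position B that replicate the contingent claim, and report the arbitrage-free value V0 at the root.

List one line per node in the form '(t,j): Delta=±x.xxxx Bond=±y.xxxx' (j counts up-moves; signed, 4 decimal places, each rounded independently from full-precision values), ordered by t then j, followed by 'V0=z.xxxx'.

(0,0): Delta=-0.0441 Bond=3.2053
(1,0): Delta=0.0000 Bond=0.9009
(1,1): Delta=-0.0468 Bond=3.7704
V0=0.1158

Since d<R<u, set p* = (R−d)/(u−d) = 0.9259; price each node as the discounted p*-expectation of its children.
At expiry t=2: V(2,0)=1.0000, V(2,1)=1.0000, V(2,2)=0.0000
(1,0): S=60.2000. Δ = (V_up−V_dn)/(S_up−S_dn) = (1.0000−1.0000)/(68.0260−51.7720) = 0.0000. V = [p*·1.0000 + (1−p*)·1.0000]/1.11 = 0.9009. B = V − Δ·S = 0.9009.
(1,1): S=79.1000. Δ = (V_up−V_dn)/(S_up−S_dn) = (0.0000−1.0000)/(89.3830−68.0260) = -0.0468. V = [p*·0.0000 + (1−p*)·1.0000]/1.11 = 0.0667. B = V − Δ·S = 3.7704.
(0,0): S=70.0000. Δ = (V_up−V_dn)/(S_up−S_dn) = (0.0667−0.9009)/(79.1000−60.2000) = -0.0441. V = [p*·0.0667 + (1−p*)·0.9009]/1.11 = 0.1158. B = V − Δ·S = 3.2053.
Self-financing check: at every node Δ·S+B equals the discounted successor values.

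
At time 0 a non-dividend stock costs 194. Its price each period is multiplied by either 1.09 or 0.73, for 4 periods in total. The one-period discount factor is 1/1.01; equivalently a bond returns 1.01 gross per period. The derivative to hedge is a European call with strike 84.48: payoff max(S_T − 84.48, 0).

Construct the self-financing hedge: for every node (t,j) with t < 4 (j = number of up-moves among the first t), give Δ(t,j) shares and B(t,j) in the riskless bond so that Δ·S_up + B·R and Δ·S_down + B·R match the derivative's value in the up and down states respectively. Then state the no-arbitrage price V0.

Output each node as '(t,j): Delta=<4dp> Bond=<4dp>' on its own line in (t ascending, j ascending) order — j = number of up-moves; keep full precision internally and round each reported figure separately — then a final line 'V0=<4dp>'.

The replicating-portfolio and risk-neutral prices coincide; use p* = (1.01−0.73)/(1.09−0.73) = 0.7778 for the latter.
Terminal payoffs: V(4,0)=0.0000, V(4,1)=0.0000, V(4,2)=38.3489, V(4,3)=98.9220, V(4,4)=189.3668
  t=3,j=0: stock 75.4693 → up 82.2615 (V=0.0000), down 55.0926 (V=0.0000). Price 0.0000; hedge Δ=0.0000, bond B=0.0000.
  t=3,j=1: stock 112.6870 → up 122.8289 (V=38.3489), down 82.2615 (V=0.0000). Price 29.5316; hedge Δ=0.9453, bond B=-76.9930.
  t=3,j=2: stock 168.2587 → up 183.4020 (V=98.9220), down 122.8289 (V=38.3489). Price 84.6152; hedge Δ=1.0000, bond B=-83.6436.
  t=3,j=3: stock 251.2356 → up 273.8468 (V=189.3668), down 183.4020 (V=98.9220). Price 167.5921; hedge Δ=1.0000, bond B=-83.6436.
  t=2,j=0: stock 103.3826 → up 112.6870 (V=29.5316), down 75.4693 (V=0.0000). Price 22.7416; hedge Δ=0.7935, bond B=-59.2906.
  t=2,j=1: stock 154.3658 → up 168.2587 (V=84.6152), down 112.6870 (V=29.5316). Price 71.6578; hedge Δ=0.9912, bond B=-81.3522.
  t=2,j=2: stock 230.4914 → up 251.2356 (V=167.5921), down 168.2587 (V=84.6152). Price 147.6760; hedge Δ=1.0000, bond B=-82.8154.
  t=1,j=0: stock 141.6200 → up 154.3658 (V=71.6578), down 103.3826 (V=22.7416). Price 60.1857; hedge Δ=0.9595, bond B=-75.6927.
  t=1,j=1: stock 211.4600 → up 230.4914 (V=147.6760), down 154.3658 (V=71.6578). Price 129.4882; hedge Δ=0.9986, bond B=-81.6735.
  t=0,j=0: stock 194.0000 → up 211.4600 (V=129.4882), down 141.6200 (V=60.1857). Price 112.9580; hedge Δ=0.9923, bond B=-79.5489.
Each (Δ,B) replicates both successor values, so the strategy is self-financing and V0 is arbitrage-free.

(0,0): Delta=0.9923 Bond=-79.5489
(1,0): Delta=0.9595 Bond=-75.6927
(1,1): Delta=0.9986 Bond=-81.6735
(2,0): Delta=0.7935 Bond=-59.2906
(2,1): Delta=0.9912 Bond=-81.3522
(2,2): Delta=1.0000 Bond=-82.8154
(3,0): Delta=0.0000 Bond=0.0000
(3,1): Delta=0.9453 Bond=-76.9930
(3,2): Delta=1.0000 Bond=-83.6436
(3,3): Delta=1.0000 Bond=-83.6436
V0=112.9580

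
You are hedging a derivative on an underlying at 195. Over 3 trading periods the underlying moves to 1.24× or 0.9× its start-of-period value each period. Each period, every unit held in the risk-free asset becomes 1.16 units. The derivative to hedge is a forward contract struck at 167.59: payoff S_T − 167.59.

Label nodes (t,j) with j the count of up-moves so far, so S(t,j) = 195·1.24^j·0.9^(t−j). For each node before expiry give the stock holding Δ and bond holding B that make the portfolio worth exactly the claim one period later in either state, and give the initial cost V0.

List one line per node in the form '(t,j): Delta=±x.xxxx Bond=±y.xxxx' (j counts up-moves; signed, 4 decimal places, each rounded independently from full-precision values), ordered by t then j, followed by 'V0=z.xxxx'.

(0,0): Delta=1.0000 Bond=-107.3678
(1,0): Delta=1.0000 Bond=-124.5467
(1,1): Delta=1.0000 Bond=-124.5467
(2,0): Delta=1.0000 Bond=-144.4741
(2,1): Delta=1.0000 Bond=-144.4741
(2,2): Delta=1.0000 Bond=-144.4741
V0=87.6322

Since d<R<u, set p* = (R−d)/(u−d) = 0.7647; price each node as the discounted p*-expectation of its children.
Terminal values V(3,·): V(3,0)=-25.4350, V(3,1)=28.2680, V(3,2)=102.2588, V(3,3)=204.2017
  t=2,j=0: stock 157.9500 → up 195.8580 (V=28.2680), down 142.1550 (V=-25.4350). Price 13.4759; hedge Δ=1.0000, bond B=-144.4741.
  t=2,j=1: stock 217.6200 → up 269.8488 (V=102.2588), down 195.8580 (V=28.2680). Price 73.1459; hedge Δ=1.0000, bond B=-144.4741.
  t=2,j=2: stock 299.8320 → up 371.7917 (V=204.2017), down 269.8488 (V=102.2588). Price 155.3579; hedge Δ=1.0000, bond B=-144.4741.
  t=1,j=0: stock 175.5000 → up 217.6200 (V=73.1459), down 157.9500 (V=13.4759). Price 50.9533; hedge Δ=1.0000, bond B=-124.5467.
  t=1,j=1: stock 241.8000 → up 299.8320 (V=155.3579), down 217.6200 (V=73.1459). Price 117.2533; hedge Δ=1.0000, bond B=-124.5467.
  t=0,j=0: stock 195.0000 → up 241.8000 (V=117.2533), down 175.5000 (V=50.9533). Price 87.6322; hedge Δ=1.0000, bond B=-107.3678.
Root portfolio cost Δ·195+B reproduces V0=87.6322.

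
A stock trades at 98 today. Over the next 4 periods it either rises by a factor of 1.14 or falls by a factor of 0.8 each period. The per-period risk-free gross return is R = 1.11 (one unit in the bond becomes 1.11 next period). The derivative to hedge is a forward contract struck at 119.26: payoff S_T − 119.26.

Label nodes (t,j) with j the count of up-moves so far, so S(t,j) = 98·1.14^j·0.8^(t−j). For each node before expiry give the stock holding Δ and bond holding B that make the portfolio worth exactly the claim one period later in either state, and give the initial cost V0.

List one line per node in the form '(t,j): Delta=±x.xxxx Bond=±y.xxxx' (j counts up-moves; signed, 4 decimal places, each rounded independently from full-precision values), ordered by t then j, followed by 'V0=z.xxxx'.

The replicating-portfolio and risk-neutral prices coincide; use p* = (1.11−0.8)/(1.14−0.8) = 0.9118 for the latter.
Terminal values V(4,·): V(4,0)=-79.1192, V(4,1)=-62.0594, V(4,2)=-37.7491, V(4,3)=-3.1070, V(4,4)=46.2581
  t=3,j=0: stock 50.1760 → up 57.2006 (V=-62.0594), down 40.1408 (V=-79.1192). Price -57.2654; hedge Δ=1.0000, bond B=-107.4414.
  t=3,j=1: stock 71.5008 → up 81.5109 (V=-37.7491), down 57.2006 (V=-62.0594). Price -35.9406; hedge Δ=1.0000, bond B=-107.4414.
  t=3,j=2: stock 101.8886 → up 116.1530 (V=-3.1070), down 81.5109 (V=-37.7491). Price -5.5528; hedge Δ=1.0000, bond B=-107.4414.
  t=3,j=3: stock 145.1913 → up 165.5181 (V=46.2581), down 116.1530 (V=-3.1070). Price 37.7499; hedge Δ=1.0000, bond B=-107.4414.
  t=2,j=0: stock 62.7200 → up 71.5008 (V=-35.9406), down 50.1760 (V=-57.2654). Price -34.0741; hedge Δ=1.0000, bond B=-96.7941.
  t=2,j=1: stock 89.3760 → up 101.8886 (V=-5.5528), down 71.5008 (V=-35.9406). Price -7.4181; hedge Δ=1.0000, bond B=-96.7941.
  t=2,j=2: stock 127.3608 → up 145.1913 (V=37.7499), down 101.8886 (V=-5.5528). Price 30.5667; hedge Δ=1.0000, bond B=-96.7941.
  t=1,j=0: stock 78.4000 → up 89.3760 (V=-7.4181), down 62.7200 (V=-34.0741). Price -8.8019; hedge Δ=1.0000, bond B=-87.2019.
  t=1,j=1: stock 111.7200 → up 127.3608 (V=30.5667), down 89.3760 (V=-7.4181). Price 24.5181; hedge Δ=1.0000, bond B=-87.2019.
  t=0,j=0: stock 98.0000 → up 111.7200 (V=24.5181), down 78.4000 (V=-8.8019). Price 19.4397; hedge Δ=1.0000, bond B=-78.5603.
Each (Δ,B) replicates both successor values, so the strategy is self-financing and V0 is arbitrage-free.

(0,0): Delta=1.0000 Bond=-78.5603
(1,0): Delta=1.0000 Bond=-87.2019
(1,1): Delta=1.0000 Bond=-87.2019
(2,0): Delta=1.0000 Bond=-96.7941
(2,1): Delta=1.0000 Bond=-96.7941
(2,2): Delta=1.0000 Bond=-96.7941
(3,0): Delta=1.0000 Bond=-107.4414
(3,1): Delta=1.0000 Bond=-107.4414
(3,2): Delta=1.0000 Bond=-107.4414
(3,3): Delta=1.0000 Bond=-107.4414
V0=19.4397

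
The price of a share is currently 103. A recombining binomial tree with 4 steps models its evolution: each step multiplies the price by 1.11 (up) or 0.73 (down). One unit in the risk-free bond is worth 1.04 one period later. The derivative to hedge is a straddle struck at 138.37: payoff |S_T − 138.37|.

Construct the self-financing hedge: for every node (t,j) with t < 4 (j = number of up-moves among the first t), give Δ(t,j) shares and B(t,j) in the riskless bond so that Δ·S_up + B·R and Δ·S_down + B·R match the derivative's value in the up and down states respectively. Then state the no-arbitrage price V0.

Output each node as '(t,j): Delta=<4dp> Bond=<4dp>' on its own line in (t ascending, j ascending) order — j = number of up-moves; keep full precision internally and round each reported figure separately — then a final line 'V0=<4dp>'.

The replicating-portfolio and risk-neutral prices coincide; use p* = (1.04−0.73)/(1.11−0.73) = 0.8158 for the latter.
Terminal payoffs: V(4,0)=109.1198, V(4,1)=93.8937, V(4,2)=70.7416, V(4,3)=35.5378, V(4,4)=17.9913
(3,0): S=40.0688. Δ = (V_up−V_dn)/(S_up−S_dn) = (93.8937−109.1198)/(44.4763−29.2502) = -1.0000. V = [p*·93.8937 + (1−p*)·109.1198]/1.04 = 92.9793. B = V − Δ·S = 133.0481.
(3,1): S=60.9265. Δ = (V_up−V_dn)/(S_up−S_dn) = (70.7416−93.8937)/(67.6284−44.4763) = -1.0000. V = [p*·70.7416 + (1−p*)·93.8937]/1.04 = 72.1216. B = V − Δ·S = 133.0481.
(3,2): S=92.6416. Δ = (V_up−V_dn)/(S_up−S_dn) = (35.5378−70.7416)/(102.8322−67.6284) = -1.0000. V = [p*·35.5378 + (1−p*)·70.7416]/1.04 = 40.4065. B = V − Δ·S = 133.0481.
(3,3): S=140.8660. Δ = (V_up−V_dn)/(S_up−S_dn) = (17.9913−35.5378)/(156.3613−102.8322) = -0.3278. V = [p*·17.9913 + (1−p*)·35.5378]/1.04 = 20.4072. B = V − Δ·S = 66.5824.
(2,0): S=54.8887. Δ = (V_up−V_dn)/(S_up−S_dn) = (72.1216−92.9793)/(60.9265−40.0688) = -1.0000. V = [p*·72.1216 + (1−p*)·92.9793]/1.04 = 73.0421. B = V − Δ·S = 127.9308.
(2,1): S=83.4609. Δ = (V_up−V_dn)/(S_up−S_dn) = (40.4065−72.1216)/(92.6416−60.9265) = -1.0000. V = [p*·40.4065 + (1−p*)·72.1216]/1.04 = 44.4699. B = V − Δ·S = 127.9308.
(2,2): S=126.9063. Δ = (V_up−V_dn)/(S_up−S_dn) = (20.4072−40.4065)/(140.8660−92.6416) = -0.4147. V = [p*·20.4072 + (1−p*)·40.4065]/1.04 = 23.1647. B = V − Δ·S = 75.7943.
(1,0): S=75.1900. Δ = (V_up−V_dn)/(S_up−S_dn) = (44.4699−73.0421)/(83.4609−54.8887) = -1.0000. V = [p*·44.4699 + (1−p*)·73.0421]/1.04 = 47.8204. B = V − Δ·S = 123.0104.
(1,1): S=114.3300. Δ = (V_up−V_dn)/(S_up−S_dn) = (23.1647−44.4699)/(126.9063−83.4609) = -0.4904. V = [p*·23.1647 + (1−p*)·44.4699]/1.04 = 26.0475. B = V − Δ·S = 82.1139.
(0,0): S=103.0000. Δ = (V_up−V_dn)/(S_up−S_dn) = (26.0475−47.8204)/(114.3300−75.1900) = -0.5563. V = [p*·26.0475 + (1−p*)·47.8204]/1.04 = 28.9022. B = V − Δ·S = 86.1995.
Check: Δ(0,0)·S0 + B(0,0) = 28.9022 = V0.

(0,0): Delta=-0.5563 Bond=86.1995
(1,0): Delta=-1.0000 Bond=123.0104
(1,1): Delta=-0.4904 Bond=82.1139
(2,0): Delta=-1.0000 Bond=127.9308
(2,1): Delta=-1.0000 Bond=127.9308
(2,2): Delta=-0.4147 Bond=75.7943
(3,0): Delta=-1.0000 Bond=133.0481
(3,1): Delta=-1.0000 Bond=133.0481
(3,2): Delta=-1.0000 Bond=133.0481
(3,3): Delta=-0.3278 Bond=66.5824
V0=28.9022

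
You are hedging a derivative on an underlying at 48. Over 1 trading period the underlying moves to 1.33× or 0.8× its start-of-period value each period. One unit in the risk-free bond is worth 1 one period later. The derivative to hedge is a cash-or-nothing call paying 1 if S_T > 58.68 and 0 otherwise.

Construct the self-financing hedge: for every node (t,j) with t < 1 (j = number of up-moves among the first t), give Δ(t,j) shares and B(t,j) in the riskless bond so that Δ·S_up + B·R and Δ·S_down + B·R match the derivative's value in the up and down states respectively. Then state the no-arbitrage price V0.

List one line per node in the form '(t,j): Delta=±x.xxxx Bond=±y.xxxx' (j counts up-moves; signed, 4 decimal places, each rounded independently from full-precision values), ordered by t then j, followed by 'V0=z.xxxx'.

(0,0): Delta=0.0393 Bond=-1.5094
V0=0.3774

No-arbitrage ⇒ martingale measure with p* = (R−d)/(u−d) = 0.3774.
Terminal payoffs: V(1,0)=0.0000, V(1,1)=1.0000
(0,0): S=48.0000. Δ = (V_up−V_dn)/(S_up−S_dn) = (1.0000−0.0000)/(63.8400−38.4000) = 0.0393. V = [p*·1.0000 + (1−p*)·0.0000]/1 = 0.3774. B = V − Δ·S = -1.5094.
Self-financing check: at every node Δ·S+B equals the discounted successor values.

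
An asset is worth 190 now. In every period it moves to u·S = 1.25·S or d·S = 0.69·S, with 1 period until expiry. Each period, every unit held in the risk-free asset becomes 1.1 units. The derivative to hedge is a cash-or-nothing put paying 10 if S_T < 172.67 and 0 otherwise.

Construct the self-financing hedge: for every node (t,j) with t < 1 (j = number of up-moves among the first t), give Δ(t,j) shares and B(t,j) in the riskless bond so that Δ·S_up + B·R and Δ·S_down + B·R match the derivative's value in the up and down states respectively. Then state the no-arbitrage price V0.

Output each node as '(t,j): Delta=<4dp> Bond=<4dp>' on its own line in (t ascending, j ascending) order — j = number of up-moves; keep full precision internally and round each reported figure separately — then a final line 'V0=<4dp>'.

(0,0): Delta=-0.0940 Bond=20.2922
V0=2.4351

Since d<R<u, set p* = (R−d)/(u−d) = 0.7321; price each node as the discounted p*-expectation of its children.
Terminal payoffs: V(1,0)=10.0000, V(1,1)=0.0000
  t=0,j=0: stock 190.0000 → up 237.5000 (V=0.0000), down 131.1000 (V=10.0000). Price 2.4351; hedge Δ=-0.0940, bond B=20.2922.
The time-0 hedge costs 2.4351, which is the no-arbitrage price.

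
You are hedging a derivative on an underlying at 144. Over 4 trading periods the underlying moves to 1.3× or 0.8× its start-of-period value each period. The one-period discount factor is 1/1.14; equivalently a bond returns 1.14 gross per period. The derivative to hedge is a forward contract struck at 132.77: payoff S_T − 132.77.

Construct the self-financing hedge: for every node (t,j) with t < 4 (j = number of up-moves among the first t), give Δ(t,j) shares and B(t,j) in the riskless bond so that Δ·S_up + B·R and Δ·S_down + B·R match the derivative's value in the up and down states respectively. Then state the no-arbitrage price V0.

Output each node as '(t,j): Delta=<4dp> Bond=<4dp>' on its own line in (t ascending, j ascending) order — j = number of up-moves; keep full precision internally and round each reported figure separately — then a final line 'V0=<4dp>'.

(0,0): Delta=1.0000 Bond=-78.6105
(1,0): Delta=1.0000 Bond=-89.6160
(1,1): Delta=1.0000 Bond=-89.6160
(2,0): Delta=1.0000 Bond=-102.1622
(2,1): Delta=1.0000 Bond=-102.1622
(2,2): Delta=1.0000 Bond=-102.1622
(3,0): Delta=1.0000 Bond=-116.4649
(3,1): Delta=1.0000 Bond=-116.4649
(3,2): Delta=1.0000 Bond=-116.4649
(3,3): Delta=1.0000 Bond=-116.4649
V0=65.3895

No-arbitrage ⇒ martingale measure with p* = (R−d)/(u−d) = 0.6800.
Terminal payoffs: V(4,0)=-73.7876, V(4,1)=-36.9236, V(4,2)=22.9804, V(4,3)=120.3244, V(4,4)=278.5084
Node (3,0) S=73.7280: V=(p*·-36.9236+(1−p*)·-73.7876)/1.14=-42.7369; Δ=(-36.9236−-73.7876)/(95.8464−58.9824)=1.0000; B=V−Δ·S=-116.4649
Node (3,1) S=119.8080: V=(p*·22.9804+(1−p*)·-36.9236)/1.14=3.3431; Δ=(22.9804−-36.9236)/(155.7504−95.8464)=1.0000; B=V−Δ·S=-116.4649
Node (3,2) S=194.6880: V=(p*·120.3244+(1−p*)·22.9804)/1.14=78.2231; Δ=(120.3244−22.9804)/(253.0944−155.7504)=1.0000; B=V−Δ·S=-116.4649
Node (3,3) S=316.3680: V=(p*·278.5084+(1−p*)·120.3244)/1.14=199.9031; Δ=(278.5084−120.3244)/(411.2784−253.0944)=1.0000; B=V−Δ·S=-116.4649
Node (2,0) S=92.1600: V=(p*·3.3431+(1−p*)·-42.7369)/1.14=-10.0022; Δ=(3.3431−-42.7369)/(119.8080−73.7280)=1.0000; B=V−Δ·S=-102.1622
Node (2,1) S=149.7600: V=(p*·78.2231+(1−p*)·3.3431)/1.14=47.5978; Δ=(78.2231−3.3431)/(194.6880−119.8080)=1.0000; B=V−Δ·S=-102.1622
Node (2,2) S=243.3600: V=(p*·199.9031+(1−p*)·78.2231)/1.14=141.1978; Δ=(199.9031−78.2231)/(316.3680−194.6880)=1.0000; B=V−Δ·S=-102.1622
Node (1,0) S=115.2000: V=(p*·47.5978+(1−p*)·-10.0022)/1.14=25.5840; Δ=(47.5978−-10.0022)/(149.7600−92.1600)=1.0000; B=V−Δ·S=-89.6160
Node (1,1) S=187.2000: V=(p*·141.1978+(1−p*)·47.5978)/1.14=97.5840; Δ=(141.1978−47.5978)/(243.3600−149.7600)=1.0000; B=V−Δ·S=-89.6160
Node (0,0) S=144.0000: V=(p*·97.5840+(1−p*)·25.5840)/1.14=65.3895; Δ=(97.5840−25.5840)/(187.2000−115.2000)=1.0000; B=V−Δ·S=-78.6105
Check: Δ(0,0)·S0 + B(0,0) = 65.3895 = V0.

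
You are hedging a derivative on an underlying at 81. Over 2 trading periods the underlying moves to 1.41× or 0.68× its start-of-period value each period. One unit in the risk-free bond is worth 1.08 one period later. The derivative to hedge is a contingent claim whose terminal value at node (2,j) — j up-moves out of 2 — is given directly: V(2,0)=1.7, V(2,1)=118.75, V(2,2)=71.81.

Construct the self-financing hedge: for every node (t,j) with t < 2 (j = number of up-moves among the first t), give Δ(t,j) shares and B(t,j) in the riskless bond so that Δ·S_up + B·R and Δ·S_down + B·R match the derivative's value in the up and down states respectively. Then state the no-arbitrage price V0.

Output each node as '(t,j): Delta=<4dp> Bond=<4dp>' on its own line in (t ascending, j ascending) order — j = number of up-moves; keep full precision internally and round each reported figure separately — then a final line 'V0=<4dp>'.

(0,0): Delta=0.4258 Bond=34.7282
(1,0): Delta=2.9111 Bond=-99.3823
(1,1): Delta=-0.5630 Bond=150.4398
V0=69.2189

Since d<R<u, set p* = (R−d)/(u−d) = 0.5479; price each node as the discounted p*-expectation of its children.
At expiry t=2: V(2,0)=1.7000, V(2,1)=118.7500, V(2,2)=71.8100
(1,0): S=55.0800. Δ = (V_up−V_dn)/(S_up−S_dn) = (118.7500−1.7000)/(77.6628−37.4544) = 2.9111. V = [p*·118.7500 + (1−p*)·1.7000]/1.08 = 60.9602. B = V − Δ·S = -99.3823.
(1,1): S=114.2100. Δ = (V_up−V_dn)/(S_up−S_dn) = (71.8100−118.7500)/(161.0361−77.6628) = -0.5630. V = [p*·71.8100 + (1−p*)·118.7500]/1.08 = 86.1384. B = V − Δ·S = 150.4398.
(0,0): S=81.0000. Δ = (V_up−V_dn)/(S_up−S_dn) = (86.1384−60.9602)/(114.2100−55.0800) = 0.4258. V = [p*·86.1384 + (1−p*)·60.9602]/1.08 = 69.2189. B = V − Δ·S = 34.7282.
Root portfolio cost Δ·81+B reproduces V0=69.2189.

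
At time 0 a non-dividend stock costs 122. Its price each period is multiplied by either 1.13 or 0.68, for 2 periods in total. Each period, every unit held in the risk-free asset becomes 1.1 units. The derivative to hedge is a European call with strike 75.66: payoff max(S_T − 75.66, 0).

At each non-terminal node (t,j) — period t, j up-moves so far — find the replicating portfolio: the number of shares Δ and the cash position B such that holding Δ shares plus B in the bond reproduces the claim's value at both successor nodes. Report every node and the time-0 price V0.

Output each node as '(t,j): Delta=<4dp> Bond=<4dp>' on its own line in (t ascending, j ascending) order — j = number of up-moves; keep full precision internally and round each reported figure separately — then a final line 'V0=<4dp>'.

Under the risk-neutral measure, an up-move has probability p* = (R−d)/(u−d) = 0.9333 and values discount at R = 1.1.
Terminal values V(2,·): V(2,0)=0.0000, V(2,1)=18.0848, V(2,2)=80.1218
Node (1,0) S=82.9600: V=(p*·18.0848+(1−p*)·0.0000)/1.1=15.3447; Δ=(18.0848−0.0000)/(93.7448−56.4128)=0.4844; B=V−Δ·S=-24.8438
Node (1,1) S=137.8600: V=(p*·80.1218+(1−p*)·18.0848)/1.1=69.0782; Δ=(80.1218−18.0848)/(155.7818−93.7448)=1.0000; B=V−Δ·S=-68.7818
Node (0,0) S=122.0000: V=(p*·69.0782+(1−p*)·15.3447)/1.1=59.5418; Δ=(69.0782−15.3447)/(137.8600−82.9600)=0.9788; B=V−Δ·S=-59.8660
Self-financing check: at every node Δ·S+B equals the discounted successor values.

(0,0): Delta=0.9788 Bond=-59.8660
(1,0): Delta=0.4844 Bond=-24.8438
(1,1): Delta=1.0000 Bond=-68.7818
V0=59.5418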